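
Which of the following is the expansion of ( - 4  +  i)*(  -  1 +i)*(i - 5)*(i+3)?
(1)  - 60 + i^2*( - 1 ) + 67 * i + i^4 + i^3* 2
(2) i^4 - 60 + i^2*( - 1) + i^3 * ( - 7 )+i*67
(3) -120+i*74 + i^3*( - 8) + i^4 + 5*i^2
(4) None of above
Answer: 2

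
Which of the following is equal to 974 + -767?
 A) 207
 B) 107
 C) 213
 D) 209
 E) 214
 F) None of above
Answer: A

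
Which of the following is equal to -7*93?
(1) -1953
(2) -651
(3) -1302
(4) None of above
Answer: 2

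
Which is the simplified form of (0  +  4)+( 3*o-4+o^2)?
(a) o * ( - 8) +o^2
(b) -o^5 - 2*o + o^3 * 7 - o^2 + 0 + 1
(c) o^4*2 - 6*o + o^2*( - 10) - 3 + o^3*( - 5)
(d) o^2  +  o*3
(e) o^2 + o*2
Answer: d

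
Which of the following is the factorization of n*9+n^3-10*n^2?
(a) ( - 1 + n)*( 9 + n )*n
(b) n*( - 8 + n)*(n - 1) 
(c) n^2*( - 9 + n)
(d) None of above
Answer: d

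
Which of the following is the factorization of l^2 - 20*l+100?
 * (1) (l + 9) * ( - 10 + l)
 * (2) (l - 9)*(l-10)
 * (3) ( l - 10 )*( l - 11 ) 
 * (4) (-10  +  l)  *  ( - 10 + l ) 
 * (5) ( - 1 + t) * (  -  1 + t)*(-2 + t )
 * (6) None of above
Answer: 4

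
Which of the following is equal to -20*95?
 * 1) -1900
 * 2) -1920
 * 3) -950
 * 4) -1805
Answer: 1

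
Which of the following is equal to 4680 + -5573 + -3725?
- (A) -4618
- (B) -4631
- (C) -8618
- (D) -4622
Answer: A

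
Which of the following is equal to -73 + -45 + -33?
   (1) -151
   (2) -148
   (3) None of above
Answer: 1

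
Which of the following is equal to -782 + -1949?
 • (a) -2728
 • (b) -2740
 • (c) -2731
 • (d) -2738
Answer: c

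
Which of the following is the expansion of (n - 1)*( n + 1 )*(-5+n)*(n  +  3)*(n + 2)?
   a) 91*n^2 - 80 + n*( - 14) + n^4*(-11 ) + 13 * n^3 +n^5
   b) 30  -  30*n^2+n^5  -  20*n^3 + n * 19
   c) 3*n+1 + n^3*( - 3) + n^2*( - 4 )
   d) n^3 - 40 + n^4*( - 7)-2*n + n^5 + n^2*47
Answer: b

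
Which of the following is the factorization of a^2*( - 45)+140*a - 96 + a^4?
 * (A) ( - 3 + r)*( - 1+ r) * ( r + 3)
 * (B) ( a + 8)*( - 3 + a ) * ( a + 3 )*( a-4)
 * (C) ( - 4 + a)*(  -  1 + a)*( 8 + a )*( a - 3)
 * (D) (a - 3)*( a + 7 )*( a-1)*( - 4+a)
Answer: C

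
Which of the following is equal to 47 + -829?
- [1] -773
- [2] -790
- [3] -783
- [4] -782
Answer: 4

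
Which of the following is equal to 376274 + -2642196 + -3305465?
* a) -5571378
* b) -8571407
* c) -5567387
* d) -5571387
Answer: d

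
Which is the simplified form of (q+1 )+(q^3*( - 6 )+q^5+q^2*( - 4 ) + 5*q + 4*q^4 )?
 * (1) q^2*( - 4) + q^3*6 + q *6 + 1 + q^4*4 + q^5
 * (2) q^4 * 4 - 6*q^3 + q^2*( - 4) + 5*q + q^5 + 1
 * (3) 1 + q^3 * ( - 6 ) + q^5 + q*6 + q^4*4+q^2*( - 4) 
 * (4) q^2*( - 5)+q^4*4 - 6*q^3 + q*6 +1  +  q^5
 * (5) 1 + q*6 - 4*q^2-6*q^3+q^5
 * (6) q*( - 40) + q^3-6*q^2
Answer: 3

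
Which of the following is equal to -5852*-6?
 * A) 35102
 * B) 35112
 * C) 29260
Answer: B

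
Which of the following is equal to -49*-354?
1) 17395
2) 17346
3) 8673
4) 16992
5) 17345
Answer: 2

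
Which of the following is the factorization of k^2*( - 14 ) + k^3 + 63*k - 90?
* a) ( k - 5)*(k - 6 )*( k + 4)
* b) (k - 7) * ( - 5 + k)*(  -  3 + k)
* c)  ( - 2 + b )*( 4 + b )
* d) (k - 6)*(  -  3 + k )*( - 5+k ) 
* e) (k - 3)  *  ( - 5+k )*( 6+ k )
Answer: d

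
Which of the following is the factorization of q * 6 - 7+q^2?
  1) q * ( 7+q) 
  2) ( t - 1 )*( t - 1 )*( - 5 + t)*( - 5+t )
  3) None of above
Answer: 3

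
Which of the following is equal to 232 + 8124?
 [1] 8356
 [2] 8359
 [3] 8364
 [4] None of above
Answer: 1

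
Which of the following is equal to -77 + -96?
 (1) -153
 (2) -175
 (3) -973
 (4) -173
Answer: 4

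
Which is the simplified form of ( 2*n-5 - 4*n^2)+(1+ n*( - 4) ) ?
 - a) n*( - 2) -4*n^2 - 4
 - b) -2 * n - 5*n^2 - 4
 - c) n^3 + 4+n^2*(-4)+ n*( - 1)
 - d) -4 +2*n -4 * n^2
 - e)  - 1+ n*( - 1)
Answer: a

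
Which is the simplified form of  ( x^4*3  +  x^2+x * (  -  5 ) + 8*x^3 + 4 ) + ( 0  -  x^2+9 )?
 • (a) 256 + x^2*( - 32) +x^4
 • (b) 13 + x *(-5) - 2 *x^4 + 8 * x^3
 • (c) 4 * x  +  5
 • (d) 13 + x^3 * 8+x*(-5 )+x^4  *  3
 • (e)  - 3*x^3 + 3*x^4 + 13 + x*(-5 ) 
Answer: d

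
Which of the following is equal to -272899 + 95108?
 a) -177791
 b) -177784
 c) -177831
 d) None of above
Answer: a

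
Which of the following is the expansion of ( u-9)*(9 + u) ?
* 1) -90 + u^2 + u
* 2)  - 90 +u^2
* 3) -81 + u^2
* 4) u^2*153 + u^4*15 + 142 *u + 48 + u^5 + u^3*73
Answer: 3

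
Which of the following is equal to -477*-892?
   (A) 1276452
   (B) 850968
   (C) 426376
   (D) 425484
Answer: D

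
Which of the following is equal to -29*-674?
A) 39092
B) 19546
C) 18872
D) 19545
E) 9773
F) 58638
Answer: B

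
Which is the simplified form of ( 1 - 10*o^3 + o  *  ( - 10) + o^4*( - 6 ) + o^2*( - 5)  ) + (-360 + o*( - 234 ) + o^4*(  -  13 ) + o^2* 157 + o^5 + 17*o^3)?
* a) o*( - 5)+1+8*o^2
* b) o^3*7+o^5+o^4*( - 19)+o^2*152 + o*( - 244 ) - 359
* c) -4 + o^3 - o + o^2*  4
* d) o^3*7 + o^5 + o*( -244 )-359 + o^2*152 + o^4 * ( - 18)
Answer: b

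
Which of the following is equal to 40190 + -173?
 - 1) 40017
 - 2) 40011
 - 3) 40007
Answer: 1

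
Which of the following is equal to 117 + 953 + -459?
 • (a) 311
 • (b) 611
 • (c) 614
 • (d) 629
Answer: b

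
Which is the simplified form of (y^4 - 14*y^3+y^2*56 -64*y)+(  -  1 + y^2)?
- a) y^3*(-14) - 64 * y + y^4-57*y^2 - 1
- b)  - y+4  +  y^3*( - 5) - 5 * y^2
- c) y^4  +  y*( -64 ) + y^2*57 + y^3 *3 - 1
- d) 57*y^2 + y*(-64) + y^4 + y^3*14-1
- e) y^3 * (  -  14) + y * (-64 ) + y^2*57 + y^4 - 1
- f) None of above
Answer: e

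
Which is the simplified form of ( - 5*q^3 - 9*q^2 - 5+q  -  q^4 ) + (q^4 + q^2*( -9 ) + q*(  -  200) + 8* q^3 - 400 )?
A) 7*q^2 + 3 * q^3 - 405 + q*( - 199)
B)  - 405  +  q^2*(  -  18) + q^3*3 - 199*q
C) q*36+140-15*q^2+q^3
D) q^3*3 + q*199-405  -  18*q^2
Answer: B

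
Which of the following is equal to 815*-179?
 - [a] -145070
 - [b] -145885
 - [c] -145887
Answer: b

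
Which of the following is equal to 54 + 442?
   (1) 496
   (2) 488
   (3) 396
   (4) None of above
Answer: 1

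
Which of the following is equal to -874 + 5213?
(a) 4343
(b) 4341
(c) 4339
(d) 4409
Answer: c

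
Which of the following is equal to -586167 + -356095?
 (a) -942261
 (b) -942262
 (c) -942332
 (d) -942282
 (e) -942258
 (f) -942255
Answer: b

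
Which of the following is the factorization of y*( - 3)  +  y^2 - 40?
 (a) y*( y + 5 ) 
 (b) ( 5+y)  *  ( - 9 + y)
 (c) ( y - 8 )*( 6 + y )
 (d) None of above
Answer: d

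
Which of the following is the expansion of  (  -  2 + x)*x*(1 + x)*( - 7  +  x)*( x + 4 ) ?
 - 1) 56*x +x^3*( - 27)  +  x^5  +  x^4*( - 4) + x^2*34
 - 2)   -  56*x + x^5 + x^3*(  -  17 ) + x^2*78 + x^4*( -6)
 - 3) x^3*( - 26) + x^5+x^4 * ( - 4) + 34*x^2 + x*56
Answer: 1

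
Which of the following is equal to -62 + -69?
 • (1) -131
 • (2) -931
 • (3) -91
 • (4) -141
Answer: 1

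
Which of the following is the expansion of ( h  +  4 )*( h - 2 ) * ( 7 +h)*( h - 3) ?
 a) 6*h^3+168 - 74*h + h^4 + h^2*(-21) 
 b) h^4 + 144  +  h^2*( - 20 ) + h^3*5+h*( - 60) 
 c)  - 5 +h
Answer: a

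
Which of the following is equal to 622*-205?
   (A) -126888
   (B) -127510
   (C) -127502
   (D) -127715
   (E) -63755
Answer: B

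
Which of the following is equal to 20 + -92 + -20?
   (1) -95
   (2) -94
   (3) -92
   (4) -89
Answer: 3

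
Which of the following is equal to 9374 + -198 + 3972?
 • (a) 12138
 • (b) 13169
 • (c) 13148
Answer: c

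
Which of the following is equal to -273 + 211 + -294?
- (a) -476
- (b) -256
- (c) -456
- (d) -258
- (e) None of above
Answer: e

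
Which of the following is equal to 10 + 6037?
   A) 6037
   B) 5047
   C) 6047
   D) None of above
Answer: C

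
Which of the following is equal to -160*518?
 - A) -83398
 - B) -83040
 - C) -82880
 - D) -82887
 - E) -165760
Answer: C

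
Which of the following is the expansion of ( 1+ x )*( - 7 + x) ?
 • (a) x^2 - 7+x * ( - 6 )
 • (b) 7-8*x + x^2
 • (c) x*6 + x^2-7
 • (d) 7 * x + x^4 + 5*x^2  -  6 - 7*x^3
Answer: a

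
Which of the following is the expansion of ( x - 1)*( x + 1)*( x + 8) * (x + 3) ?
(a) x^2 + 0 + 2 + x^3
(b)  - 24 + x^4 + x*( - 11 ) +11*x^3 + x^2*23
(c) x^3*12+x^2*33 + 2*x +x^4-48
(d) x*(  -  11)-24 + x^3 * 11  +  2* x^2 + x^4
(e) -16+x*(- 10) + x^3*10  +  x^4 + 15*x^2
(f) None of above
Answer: b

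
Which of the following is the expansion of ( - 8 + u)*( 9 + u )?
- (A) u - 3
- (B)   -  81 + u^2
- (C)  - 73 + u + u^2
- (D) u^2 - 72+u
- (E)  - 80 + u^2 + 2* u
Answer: D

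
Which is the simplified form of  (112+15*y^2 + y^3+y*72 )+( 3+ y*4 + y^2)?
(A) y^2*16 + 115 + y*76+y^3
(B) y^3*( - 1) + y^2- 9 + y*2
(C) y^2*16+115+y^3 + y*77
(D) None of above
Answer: A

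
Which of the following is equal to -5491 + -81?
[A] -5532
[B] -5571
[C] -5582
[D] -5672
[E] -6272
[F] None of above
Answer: F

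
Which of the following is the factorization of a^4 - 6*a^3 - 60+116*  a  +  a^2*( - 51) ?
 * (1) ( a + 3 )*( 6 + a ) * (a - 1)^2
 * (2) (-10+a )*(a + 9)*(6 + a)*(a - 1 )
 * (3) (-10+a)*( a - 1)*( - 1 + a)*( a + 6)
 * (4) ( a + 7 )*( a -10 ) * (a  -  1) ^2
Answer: 3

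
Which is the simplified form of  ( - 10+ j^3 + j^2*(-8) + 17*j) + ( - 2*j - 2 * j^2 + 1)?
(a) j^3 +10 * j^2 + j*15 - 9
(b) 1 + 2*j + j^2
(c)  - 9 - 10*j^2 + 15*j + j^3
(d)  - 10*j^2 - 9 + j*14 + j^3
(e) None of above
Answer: c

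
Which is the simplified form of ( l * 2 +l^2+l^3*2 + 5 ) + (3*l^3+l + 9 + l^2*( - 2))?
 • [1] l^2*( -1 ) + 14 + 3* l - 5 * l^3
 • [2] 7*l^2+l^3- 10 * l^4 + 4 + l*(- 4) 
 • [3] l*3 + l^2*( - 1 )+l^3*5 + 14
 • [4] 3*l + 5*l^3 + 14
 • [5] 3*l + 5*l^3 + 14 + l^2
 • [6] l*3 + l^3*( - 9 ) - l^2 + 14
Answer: 3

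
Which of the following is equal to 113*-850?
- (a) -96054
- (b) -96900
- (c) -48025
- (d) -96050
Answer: d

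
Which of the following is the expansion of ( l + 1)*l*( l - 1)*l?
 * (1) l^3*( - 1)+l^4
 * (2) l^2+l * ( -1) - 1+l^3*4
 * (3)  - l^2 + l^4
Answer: 3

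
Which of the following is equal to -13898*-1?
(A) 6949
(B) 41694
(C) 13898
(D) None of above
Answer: C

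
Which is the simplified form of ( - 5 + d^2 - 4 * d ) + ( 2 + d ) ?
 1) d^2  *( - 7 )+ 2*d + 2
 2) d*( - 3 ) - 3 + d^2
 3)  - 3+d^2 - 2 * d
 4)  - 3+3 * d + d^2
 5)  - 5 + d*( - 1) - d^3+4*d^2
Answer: 2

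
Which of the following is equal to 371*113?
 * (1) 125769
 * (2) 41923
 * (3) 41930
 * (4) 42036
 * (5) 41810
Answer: 2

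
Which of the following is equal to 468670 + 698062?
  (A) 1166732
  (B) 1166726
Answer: A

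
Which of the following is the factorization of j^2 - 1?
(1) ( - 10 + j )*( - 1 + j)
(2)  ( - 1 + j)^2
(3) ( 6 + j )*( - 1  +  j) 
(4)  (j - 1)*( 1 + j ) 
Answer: 4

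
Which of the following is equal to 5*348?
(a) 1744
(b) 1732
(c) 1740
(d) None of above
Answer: c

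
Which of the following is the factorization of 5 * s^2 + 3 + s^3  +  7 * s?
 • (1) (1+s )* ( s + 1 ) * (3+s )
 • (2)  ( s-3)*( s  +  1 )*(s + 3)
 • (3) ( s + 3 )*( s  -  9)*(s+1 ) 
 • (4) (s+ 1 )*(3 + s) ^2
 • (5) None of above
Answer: 1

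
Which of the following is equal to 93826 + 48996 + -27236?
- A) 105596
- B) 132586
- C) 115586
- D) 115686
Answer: C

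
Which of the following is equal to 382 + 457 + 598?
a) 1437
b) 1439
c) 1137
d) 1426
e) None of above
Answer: a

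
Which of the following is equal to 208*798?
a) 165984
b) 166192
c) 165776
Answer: a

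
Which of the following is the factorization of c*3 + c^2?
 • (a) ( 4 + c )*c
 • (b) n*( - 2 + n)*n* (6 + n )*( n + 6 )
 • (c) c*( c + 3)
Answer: c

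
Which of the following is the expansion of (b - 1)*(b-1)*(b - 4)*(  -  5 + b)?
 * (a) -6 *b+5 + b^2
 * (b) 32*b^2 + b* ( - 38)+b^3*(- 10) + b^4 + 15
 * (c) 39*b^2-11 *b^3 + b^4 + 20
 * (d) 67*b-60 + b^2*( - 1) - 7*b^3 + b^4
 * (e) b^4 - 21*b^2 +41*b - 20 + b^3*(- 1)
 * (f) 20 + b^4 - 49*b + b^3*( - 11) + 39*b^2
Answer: f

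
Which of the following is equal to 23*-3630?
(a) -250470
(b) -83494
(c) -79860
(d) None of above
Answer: d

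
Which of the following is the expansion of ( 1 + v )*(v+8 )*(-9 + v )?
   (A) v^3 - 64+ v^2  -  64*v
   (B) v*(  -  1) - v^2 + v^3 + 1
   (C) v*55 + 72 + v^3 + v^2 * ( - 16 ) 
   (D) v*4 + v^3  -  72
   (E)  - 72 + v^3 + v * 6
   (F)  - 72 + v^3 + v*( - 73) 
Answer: F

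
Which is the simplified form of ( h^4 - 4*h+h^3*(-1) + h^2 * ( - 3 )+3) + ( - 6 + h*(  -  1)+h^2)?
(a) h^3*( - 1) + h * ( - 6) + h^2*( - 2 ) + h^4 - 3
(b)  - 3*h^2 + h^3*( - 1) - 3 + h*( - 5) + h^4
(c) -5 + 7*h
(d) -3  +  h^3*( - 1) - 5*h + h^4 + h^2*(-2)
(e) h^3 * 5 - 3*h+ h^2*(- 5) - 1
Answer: d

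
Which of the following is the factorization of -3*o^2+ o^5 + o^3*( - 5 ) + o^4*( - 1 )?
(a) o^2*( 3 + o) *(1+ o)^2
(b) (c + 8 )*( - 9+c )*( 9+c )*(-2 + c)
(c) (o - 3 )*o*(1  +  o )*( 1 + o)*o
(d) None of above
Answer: c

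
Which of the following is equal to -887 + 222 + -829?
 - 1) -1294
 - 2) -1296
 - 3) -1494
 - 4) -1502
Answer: 3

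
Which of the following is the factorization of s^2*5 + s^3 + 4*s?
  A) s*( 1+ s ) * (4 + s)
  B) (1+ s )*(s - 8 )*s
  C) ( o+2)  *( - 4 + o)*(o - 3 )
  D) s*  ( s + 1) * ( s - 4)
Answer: A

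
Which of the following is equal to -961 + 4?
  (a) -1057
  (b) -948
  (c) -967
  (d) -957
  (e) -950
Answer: d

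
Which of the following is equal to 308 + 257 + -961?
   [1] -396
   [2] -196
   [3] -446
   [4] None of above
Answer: 1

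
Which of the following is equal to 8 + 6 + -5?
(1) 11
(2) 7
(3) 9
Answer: 3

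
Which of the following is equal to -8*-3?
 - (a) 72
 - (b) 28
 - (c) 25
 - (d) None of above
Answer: d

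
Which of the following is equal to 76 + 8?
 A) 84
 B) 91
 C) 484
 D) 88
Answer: A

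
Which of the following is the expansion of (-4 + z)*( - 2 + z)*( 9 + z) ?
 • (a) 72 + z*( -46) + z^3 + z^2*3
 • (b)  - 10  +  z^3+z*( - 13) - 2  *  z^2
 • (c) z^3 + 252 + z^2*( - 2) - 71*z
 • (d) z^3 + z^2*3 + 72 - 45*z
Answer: a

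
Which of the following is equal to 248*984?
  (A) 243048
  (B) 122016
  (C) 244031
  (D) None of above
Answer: D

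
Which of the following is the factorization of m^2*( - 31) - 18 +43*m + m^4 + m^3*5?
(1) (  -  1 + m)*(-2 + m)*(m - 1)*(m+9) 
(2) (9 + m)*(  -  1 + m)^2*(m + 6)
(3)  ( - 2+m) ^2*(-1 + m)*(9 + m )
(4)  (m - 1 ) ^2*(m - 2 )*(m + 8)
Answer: 1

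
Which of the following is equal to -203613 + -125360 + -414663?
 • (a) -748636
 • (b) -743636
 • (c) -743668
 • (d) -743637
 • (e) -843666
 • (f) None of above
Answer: b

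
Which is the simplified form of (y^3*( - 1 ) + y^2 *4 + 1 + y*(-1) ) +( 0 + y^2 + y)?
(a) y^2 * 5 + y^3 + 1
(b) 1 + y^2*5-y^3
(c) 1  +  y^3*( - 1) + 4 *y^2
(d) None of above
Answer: b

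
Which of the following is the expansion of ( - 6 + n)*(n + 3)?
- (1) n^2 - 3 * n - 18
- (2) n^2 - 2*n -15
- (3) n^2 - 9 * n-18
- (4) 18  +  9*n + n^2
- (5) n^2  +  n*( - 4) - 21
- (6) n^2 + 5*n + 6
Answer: 1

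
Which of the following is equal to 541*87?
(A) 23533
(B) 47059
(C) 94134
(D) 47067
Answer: D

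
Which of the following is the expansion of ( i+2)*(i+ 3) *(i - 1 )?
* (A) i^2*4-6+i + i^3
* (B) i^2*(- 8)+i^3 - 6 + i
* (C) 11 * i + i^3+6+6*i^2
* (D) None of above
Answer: A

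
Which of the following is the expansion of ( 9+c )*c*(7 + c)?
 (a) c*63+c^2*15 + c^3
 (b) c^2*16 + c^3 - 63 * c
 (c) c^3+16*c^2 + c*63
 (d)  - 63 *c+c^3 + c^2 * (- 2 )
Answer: c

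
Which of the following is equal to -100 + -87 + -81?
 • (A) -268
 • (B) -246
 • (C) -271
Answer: A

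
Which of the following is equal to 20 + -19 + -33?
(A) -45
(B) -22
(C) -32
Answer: C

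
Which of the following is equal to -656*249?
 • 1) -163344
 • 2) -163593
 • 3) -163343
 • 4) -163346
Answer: 1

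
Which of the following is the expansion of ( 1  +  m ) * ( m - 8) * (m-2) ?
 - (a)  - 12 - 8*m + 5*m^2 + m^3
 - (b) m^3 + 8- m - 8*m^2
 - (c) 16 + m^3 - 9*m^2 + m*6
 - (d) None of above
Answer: c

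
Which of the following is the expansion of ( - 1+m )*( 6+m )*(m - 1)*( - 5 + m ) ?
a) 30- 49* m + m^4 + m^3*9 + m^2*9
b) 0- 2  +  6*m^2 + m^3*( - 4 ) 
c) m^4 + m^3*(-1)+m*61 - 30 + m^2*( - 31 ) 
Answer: c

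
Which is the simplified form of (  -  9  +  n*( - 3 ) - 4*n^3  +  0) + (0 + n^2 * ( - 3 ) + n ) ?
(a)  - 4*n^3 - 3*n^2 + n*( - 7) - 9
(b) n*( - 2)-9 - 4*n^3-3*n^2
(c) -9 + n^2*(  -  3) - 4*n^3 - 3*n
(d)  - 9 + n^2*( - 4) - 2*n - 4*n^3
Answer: b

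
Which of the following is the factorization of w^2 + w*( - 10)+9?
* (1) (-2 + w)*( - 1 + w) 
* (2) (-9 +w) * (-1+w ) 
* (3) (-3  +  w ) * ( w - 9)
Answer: 2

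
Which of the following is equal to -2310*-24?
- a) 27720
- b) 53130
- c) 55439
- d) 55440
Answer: d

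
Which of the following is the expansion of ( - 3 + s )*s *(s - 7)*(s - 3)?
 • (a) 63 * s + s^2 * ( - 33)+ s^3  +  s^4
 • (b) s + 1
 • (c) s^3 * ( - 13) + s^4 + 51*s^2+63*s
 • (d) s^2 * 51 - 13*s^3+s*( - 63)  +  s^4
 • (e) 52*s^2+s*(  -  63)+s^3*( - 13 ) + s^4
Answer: d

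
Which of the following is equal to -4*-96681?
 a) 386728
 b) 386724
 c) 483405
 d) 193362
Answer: b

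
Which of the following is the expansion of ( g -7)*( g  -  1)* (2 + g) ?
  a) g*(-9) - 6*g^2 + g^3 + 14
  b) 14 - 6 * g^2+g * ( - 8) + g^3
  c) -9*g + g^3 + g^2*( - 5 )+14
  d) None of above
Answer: a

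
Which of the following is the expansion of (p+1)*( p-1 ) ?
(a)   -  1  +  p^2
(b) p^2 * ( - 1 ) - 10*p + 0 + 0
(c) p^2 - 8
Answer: a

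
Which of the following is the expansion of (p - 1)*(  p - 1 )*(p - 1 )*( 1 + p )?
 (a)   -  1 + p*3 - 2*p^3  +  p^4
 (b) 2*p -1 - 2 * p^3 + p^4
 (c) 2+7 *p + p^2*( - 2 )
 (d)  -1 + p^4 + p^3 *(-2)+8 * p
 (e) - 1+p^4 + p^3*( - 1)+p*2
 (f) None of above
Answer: b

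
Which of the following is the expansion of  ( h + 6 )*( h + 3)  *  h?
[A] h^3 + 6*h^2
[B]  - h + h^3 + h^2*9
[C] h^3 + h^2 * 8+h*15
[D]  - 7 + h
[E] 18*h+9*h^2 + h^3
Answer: E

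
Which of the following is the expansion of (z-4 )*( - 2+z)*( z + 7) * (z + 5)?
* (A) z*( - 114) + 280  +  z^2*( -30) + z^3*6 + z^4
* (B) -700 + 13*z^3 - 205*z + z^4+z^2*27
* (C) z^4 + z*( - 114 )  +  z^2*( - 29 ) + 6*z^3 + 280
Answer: C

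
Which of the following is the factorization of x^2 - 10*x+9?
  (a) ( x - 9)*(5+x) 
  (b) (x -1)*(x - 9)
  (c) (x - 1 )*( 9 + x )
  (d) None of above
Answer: b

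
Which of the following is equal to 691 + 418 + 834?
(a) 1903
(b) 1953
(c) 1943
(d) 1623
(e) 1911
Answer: c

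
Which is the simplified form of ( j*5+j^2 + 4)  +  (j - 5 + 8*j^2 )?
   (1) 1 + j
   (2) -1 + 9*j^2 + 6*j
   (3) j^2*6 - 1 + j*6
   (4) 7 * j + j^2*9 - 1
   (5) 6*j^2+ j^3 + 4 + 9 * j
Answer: 2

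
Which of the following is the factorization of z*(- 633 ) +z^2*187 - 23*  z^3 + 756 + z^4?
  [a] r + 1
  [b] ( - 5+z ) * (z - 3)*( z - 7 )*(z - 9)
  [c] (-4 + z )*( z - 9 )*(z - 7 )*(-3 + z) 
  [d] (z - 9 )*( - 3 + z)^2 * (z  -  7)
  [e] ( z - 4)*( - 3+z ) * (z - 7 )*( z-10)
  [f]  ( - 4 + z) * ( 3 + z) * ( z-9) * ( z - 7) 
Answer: c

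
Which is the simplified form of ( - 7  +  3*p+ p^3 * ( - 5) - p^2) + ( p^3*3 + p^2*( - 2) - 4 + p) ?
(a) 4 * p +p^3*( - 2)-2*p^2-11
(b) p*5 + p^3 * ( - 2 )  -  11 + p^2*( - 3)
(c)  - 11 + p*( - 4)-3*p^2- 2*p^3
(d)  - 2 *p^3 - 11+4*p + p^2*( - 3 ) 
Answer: d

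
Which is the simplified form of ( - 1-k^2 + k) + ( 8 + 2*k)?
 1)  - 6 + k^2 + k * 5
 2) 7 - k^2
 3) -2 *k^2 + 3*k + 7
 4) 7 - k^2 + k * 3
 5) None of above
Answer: 4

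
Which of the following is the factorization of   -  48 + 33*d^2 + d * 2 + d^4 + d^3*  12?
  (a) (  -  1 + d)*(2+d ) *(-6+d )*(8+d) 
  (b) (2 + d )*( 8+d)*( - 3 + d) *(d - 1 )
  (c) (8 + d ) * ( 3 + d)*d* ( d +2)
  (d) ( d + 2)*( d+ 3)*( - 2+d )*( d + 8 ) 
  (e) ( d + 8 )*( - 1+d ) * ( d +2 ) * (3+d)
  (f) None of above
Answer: e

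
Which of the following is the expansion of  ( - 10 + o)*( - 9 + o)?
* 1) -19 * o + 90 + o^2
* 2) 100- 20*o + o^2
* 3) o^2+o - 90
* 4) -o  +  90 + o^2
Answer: 1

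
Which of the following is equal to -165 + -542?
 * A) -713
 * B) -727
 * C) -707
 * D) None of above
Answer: C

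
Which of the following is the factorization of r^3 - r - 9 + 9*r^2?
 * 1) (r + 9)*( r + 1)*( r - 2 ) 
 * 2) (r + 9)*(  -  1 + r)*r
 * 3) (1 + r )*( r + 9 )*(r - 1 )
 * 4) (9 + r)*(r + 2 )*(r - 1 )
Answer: 3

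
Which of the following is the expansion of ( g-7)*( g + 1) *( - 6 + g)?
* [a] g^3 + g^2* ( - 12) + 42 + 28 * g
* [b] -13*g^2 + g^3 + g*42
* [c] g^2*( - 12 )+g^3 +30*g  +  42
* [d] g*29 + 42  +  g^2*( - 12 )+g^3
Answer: d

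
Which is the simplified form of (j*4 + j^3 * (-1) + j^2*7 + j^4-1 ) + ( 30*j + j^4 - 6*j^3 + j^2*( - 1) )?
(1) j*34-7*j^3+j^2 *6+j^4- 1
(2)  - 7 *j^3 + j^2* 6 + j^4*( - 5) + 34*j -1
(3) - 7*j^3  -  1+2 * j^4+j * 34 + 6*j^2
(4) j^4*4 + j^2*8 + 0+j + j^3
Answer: 3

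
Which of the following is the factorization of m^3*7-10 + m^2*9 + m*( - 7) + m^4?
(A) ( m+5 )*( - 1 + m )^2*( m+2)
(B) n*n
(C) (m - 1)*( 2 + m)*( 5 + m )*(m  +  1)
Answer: C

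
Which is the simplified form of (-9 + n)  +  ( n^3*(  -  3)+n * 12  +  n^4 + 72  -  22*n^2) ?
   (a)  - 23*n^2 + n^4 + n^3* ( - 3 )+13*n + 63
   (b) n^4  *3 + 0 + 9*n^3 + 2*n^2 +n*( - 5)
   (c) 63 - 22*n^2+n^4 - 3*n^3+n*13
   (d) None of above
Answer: c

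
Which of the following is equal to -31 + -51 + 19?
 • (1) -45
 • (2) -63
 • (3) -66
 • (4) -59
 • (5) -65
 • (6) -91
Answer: 2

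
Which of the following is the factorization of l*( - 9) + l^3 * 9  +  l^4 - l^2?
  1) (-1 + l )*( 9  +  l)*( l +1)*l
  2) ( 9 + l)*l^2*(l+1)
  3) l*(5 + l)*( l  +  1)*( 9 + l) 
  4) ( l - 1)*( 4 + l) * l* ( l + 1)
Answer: 1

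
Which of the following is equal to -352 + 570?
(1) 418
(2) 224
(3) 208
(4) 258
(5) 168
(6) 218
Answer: 6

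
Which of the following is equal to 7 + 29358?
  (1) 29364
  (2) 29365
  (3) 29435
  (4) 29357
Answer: 2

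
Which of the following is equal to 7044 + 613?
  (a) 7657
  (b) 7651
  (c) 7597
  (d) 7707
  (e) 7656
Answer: a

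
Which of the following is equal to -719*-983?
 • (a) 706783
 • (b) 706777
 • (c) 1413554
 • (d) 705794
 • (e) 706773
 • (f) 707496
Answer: b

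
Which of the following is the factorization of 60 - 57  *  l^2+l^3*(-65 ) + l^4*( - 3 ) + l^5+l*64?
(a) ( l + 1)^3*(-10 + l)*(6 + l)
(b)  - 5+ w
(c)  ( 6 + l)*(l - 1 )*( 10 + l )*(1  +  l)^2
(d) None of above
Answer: d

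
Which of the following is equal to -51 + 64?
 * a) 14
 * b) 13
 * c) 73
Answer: b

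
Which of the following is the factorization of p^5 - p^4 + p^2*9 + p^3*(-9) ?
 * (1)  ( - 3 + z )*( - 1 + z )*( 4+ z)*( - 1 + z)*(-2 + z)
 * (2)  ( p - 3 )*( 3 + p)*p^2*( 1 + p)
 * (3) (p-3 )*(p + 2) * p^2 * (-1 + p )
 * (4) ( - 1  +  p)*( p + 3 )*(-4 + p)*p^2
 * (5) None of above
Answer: 5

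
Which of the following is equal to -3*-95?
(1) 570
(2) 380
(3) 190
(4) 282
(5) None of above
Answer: 5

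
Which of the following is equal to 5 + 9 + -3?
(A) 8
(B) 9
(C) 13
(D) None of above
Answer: D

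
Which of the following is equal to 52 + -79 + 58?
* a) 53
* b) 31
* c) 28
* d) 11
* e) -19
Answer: b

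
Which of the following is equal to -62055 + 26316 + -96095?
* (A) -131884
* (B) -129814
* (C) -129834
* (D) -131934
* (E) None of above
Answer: E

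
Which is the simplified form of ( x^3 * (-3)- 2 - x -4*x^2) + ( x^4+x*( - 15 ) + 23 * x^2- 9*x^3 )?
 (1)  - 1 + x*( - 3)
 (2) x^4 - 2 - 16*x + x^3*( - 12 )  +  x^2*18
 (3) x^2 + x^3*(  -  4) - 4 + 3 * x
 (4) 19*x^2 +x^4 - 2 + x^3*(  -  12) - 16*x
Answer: 4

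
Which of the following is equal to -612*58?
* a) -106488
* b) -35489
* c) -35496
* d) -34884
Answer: c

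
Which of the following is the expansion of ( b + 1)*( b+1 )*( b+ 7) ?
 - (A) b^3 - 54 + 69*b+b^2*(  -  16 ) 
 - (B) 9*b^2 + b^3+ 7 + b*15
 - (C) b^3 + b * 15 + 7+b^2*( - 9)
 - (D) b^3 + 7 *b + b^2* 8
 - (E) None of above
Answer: B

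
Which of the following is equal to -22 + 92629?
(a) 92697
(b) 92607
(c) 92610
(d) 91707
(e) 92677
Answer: b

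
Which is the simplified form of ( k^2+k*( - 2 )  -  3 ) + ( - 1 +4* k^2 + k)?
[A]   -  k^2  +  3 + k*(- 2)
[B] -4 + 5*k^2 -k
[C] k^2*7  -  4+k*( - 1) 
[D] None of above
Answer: B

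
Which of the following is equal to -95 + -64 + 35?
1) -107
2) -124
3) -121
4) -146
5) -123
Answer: 2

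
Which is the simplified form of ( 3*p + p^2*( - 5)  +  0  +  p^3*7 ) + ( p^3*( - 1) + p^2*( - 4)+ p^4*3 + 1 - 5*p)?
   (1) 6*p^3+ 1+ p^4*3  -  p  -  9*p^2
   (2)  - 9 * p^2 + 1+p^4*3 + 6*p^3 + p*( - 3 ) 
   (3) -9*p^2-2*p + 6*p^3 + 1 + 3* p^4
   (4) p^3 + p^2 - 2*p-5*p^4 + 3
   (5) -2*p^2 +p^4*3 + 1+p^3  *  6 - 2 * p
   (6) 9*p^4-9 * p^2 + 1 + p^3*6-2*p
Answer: 3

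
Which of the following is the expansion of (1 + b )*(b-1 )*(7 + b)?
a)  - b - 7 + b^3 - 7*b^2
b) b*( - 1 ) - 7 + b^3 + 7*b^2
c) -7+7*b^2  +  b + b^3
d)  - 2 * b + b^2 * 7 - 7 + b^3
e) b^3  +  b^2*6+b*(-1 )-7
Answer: b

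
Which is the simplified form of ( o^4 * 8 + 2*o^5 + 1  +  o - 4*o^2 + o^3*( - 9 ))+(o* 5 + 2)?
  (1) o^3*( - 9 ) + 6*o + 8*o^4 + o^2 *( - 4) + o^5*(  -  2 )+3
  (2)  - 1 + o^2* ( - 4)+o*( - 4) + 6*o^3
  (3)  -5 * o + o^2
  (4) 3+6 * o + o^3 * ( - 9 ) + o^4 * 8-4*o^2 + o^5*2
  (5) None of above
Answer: 4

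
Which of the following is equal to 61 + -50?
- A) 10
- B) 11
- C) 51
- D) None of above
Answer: B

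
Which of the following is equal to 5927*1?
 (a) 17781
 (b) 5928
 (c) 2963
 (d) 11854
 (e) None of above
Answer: e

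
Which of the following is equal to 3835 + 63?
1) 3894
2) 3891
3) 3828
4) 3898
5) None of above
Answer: 4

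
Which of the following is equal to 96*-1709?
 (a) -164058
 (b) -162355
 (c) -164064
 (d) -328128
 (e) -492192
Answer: c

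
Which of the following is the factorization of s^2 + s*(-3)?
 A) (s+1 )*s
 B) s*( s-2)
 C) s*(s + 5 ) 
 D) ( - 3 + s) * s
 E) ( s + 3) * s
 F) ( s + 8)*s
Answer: D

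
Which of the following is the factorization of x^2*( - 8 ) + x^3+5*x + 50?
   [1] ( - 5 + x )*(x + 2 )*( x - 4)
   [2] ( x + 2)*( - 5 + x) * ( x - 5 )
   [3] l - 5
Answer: 2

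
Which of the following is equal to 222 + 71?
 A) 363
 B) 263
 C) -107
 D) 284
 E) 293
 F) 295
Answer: E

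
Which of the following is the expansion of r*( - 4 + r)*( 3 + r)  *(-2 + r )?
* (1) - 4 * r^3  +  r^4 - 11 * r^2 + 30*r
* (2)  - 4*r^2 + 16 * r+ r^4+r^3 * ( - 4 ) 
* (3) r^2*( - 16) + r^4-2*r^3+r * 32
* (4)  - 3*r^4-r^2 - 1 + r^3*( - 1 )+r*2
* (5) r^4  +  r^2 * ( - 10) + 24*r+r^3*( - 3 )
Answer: 5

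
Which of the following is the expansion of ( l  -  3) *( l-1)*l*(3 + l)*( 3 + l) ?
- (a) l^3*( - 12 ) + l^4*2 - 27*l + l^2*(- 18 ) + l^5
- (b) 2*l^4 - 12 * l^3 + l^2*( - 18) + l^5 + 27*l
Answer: b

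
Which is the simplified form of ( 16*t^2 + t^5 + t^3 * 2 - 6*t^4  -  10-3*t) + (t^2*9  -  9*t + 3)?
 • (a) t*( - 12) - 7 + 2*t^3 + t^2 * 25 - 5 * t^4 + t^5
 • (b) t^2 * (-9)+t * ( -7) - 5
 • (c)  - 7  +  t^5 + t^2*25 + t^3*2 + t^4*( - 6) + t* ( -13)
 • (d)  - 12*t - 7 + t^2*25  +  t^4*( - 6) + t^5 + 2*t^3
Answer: d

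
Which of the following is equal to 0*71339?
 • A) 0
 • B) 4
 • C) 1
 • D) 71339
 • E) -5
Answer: A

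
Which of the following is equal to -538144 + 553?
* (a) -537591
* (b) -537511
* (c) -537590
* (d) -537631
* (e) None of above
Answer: a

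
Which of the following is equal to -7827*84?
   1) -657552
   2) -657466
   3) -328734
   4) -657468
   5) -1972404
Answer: 4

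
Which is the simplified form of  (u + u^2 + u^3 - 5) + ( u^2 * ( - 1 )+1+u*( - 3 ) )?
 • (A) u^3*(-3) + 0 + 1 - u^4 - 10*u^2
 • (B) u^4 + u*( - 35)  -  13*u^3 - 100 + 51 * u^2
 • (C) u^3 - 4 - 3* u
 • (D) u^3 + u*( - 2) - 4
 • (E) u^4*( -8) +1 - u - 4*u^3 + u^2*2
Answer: D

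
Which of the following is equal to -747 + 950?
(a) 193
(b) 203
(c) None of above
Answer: b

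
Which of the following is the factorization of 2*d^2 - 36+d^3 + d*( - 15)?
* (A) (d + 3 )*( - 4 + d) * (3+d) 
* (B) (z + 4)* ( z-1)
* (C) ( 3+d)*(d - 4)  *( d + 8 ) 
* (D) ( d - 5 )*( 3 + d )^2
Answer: A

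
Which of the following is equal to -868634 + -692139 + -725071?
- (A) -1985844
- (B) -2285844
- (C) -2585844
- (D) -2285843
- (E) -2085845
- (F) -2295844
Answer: B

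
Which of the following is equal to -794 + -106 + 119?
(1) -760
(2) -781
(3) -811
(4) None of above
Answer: 2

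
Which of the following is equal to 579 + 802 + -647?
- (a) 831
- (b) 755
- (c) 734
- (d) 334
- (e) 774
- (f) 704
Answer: c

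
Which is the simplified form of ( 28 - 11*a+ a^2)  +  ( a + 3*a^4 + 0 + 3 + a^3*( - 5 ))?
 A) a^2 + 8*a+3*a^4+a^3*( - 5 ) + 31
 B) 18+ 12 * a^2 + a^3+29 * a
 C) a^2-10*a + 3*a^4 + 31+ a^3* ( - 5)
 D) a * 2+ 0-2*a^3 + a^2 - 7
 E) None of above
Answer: C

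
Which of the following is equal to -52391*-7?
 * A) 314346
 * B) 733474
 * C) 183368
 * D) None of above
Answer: D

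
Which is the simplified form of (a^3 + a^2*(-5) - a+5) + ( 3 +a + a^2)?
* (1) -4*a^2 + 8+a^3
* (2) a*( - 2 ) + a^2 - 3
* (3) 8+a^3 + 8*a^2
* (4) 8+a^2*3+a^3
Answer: 1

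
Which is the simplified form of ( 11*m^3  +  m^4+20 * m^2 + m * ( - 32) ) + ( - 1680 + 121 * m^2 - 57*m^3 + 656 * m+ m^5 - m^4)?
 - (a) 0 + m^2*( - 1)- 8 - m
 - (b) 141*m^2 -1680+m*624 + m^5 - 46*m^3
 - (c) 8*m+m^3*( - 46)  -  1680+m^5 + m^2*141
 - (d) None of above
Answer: b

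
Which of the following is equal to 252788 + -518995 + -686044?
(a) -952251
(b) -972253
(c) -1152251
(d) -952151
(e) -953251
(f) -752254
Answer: a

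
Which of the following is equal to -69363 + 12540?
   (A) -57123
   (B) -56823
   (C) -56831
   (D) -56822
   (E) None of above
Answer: B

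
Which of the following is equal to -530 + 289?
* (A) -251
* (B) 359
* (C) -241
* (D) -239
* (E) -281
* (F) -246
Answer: C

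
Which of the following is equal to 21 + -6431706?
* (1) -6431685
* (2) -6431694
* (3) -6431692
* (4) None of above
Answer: 1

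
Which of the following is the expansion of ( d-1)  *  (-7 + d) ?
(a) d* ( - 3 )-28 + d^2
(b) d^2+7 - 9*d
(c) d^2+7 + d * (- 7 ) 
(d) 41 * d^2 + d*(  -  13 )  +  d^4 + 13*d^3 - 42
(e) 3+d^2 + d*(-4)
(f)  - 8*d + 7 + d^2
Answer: f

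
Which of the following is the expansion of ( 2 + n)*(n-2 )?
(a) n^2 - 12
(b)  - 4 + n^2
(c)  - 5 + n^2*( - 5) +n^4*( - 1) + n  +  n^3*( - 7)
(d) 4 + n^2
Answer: b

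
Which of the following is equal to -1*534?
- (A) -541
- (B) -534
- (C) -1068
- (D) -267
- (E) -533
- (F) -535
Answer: B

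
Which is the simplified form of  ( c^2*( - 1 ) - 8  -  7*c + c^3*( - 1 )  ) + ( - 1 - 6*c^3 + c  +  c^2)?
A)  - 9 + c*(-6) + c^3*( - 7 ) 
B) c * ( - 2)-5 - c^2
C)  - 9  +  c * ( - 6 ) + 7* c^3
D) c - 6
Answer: A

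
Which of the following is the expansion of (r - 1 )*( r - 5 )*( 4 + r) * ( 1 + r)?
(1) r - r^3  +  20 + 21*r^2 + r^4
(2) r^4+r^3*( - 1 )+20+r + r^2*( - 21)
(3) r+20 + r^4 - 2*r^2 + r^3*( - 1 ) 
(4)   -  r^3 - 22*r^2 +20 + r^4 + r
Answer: 2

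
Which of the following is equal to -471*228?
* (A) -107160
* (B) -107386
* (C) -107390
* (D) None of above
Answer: D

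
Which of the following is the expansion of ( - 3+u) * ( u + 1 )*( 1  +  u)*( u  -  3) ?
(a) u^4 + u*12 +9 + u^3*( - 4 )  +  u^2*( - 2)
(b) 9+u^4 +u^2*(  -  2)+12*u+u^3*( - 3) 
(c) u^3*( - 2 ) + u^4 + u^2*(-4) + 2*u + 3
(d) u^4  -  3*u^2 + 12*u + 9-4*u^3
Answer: a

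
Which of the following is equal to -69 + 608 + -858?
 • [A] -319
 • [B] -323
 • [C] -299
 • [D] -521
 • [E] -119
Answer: A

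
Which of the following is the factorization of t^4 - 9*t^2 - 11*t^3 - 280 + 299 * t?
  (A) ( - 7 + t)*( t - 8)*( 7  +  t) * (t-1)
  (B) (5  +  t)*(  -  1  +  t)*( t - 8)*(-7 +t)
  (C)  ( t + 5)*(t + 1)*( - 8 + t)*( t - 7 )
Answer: B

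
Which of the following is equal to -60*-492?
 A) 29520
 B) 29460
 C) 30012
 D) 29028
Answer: A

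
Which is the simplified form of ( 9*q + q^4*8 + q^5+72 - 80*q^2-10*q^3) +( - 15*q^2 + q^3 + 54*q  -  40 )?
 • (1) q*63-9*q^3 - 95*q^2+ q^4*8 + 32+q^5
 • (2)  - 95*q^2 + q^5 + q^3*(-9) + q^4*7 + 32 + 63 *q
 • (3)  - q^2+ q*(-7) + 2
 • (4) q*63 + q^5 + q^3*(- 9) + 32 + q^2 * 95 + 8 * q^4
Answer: 1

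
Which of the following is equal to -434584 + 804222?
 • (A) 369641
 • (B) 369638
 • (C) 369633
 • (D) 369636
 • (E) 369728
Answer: B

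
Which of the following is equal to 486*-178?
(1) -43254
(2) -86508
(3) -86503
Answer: 2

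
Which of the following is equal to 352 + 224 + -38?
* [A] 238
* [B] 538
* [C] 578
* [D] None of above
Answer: B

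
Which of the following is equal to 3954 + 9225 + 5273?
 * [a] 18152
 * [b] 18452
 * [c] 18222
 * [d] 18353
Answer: b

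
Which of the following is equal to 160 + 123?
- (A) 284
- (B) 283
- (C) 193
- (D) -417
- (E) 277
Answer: B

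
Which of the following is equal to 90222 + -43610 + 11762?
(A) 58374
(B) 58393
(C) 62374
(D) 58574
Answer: A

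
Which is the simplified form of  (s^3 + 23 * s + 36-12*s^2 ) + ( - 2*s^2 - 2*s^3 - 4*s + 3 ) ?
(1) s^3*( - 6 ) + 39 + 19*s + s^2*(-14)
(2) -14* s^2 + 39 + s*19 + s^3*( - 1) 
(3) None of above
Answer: 2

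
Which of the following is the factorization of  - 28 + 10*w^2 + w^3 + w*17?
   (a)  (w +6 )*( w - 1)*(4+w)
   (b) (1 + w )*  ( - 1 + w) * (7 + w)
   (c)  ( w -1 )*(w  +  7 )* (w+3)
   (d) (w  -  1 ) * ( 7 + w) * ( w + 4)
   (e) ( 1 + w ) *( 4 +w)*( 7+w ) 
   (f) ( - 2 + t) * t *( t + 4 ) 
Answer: d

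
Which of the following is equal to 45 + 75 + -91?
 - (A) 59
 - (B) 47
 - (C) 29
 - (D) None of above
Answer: C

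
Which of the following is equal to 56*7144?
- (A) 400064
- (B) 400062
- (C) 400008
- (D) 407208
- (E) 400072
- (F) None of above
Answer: A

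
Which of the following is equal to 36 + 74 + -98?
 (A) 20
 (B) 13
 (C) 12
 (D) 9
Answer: C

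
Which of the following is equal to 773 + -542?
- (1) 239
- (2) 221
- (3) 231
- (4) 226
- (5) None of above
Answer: 3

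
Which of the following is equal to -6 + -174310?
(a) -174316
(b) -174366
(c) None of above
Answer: a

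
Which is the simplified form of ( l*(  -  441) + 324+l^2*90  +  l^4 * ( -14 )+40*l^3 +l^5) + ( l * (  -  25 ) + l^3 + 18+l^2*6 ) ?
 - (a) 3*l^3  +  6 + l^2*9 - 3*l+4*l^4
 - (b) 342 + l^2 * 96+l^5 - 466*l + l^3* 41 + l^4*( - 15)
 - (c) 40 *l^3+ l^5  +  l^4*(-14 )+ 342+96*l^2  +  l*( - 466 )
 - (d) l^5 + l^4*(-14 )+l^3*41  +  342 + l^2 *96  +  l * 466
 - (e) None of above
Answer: e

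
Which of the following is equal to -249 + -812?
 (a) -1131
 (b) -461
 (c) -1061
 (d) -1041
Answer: c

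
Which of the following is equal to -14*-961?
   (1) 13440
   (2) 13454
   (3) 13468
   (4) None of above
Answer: 2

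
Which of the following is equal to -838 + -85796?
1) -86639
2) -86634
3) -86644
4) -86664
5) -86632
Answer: 2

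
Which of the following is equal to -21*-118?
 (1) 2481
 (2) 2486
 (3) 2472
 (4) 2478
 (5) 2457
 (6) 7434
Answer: 4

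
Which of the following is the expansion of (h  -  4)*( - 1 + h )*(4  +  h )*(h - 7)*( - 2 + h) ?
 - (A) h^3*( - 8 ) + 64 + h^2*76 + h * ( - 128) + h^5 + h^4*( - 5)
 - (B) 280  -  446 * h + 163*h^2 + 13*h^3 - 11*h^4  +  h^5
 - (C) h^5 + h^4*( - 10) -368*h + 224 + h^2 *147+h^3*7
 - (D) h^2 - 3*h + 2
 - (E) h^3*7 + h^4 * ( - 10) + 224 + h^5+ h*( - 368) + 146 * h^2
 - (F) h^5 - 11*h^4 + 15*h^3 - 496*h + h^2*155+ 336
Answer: E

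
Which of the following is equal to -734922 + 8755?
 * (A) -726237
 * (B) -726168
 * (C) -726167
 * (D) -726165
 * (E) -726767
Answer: C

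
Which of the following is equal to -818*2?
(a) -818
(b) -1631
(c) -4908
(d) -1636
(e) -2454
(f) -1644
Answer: d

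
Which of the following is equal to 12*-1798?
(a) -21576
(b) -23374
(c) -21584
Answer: a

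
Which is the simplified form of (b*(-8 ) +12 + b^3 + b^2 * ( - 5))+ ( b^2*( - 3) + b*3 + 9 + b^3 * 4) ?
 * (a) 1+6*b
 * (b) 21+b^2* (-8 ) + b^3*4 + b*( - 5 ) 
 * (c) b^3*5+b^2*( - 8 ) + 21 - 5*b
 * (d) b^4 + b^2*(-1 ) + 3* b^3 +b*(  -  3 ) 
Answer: c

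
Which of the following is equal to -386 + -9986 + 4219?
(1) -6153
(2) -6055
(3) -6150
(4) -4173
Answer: 1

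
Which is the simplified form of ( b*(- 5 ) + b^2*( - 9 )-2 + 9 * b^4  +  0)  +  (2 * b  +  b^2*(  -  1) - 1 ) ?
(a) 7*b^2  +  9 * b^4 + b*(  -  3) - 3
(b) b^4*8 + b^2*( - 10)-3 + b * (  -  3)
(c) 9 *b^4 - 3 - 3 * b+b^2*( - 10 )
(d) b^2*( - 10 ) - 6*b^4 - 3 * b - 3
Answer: c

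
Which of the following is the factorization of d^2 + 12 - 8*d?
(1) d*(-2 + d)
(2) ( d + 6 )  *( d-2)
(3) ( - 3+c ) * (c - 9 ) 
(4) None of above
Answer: 4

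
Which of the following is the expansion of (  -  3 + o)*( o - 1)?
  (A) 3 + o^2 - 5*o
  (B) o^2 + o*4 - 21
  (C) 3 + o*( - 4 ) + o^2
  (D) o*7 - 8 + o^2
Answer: C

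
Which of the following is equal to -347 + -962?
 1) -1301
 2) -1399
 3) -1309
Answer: 3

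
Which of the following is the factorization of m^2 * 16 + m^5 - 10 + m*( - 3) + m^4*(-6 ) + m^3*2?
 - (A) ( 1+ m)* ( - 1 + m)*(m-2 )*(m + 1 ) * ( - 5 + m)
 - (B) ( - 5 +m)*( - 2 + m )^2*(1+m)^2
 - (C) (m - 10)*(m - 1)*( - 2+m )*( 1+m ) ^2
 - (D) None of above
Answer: A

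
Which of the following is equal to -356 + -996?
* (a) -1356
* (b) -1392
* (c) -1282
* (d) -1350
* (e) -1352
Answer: e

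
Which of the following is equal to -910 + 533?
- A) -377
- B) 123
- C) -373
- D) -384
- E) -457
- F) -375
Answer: A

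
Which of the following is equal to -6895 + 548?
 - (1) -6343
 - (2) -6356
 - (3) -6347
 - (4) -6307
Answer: 3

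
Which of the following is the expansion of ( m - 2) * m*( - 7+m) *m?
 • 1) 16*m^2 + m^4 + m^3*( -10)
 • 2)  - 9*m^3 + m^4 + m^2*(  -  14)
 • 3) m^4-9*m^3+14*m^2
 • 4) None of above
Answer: 3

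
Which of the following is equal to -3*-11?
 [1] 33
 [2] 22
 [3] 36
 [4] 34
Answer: 1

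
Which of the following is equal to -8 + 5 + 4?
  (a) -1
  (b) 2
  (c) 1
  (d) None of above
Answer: c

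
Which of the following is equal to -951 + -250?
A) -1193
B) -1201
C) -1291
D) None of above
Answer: B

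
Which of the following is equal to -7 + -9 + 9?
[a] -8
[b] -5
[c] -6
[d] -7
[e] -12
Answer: d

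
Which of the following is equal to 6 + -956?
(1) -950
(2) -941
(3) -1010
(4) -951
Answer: 1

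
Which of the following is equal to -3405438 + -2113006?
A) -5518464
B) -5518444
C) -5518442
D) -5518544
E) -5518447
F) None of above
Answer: B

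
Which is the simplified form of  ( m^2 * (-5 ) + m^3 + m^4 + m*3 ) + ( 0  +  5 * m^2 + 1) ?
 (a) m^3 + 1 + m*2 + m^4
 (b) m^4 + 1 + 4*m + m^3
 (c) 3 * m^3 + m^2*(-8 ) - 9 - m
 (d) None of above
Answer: d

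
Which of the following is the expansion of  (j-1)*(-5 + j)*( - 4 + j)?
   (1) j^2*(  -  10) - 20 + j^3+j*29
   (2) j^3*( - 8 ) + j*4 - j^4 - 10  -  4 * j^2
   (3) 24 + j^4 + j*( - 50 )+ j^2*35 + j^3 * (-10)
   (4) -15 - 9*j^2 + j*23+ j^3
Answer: 1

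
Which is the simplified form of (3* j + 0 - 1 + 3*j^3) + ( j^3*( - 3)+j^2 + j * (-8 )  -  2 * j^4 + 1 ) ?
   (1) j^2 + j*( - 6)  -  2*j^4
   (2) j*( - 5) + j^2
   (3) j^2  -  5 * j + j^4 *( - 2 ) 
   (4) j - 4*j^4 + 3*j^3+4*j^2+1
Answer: 3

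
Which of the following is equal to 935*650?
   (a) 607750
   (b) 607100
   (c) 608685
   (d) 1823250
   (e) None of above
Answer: a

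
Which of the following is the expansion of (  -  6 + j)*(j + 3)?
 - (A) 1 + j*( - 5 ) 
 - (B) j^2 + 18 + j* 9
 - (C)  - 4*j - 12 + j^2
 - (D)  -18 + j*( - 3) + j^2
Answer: D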